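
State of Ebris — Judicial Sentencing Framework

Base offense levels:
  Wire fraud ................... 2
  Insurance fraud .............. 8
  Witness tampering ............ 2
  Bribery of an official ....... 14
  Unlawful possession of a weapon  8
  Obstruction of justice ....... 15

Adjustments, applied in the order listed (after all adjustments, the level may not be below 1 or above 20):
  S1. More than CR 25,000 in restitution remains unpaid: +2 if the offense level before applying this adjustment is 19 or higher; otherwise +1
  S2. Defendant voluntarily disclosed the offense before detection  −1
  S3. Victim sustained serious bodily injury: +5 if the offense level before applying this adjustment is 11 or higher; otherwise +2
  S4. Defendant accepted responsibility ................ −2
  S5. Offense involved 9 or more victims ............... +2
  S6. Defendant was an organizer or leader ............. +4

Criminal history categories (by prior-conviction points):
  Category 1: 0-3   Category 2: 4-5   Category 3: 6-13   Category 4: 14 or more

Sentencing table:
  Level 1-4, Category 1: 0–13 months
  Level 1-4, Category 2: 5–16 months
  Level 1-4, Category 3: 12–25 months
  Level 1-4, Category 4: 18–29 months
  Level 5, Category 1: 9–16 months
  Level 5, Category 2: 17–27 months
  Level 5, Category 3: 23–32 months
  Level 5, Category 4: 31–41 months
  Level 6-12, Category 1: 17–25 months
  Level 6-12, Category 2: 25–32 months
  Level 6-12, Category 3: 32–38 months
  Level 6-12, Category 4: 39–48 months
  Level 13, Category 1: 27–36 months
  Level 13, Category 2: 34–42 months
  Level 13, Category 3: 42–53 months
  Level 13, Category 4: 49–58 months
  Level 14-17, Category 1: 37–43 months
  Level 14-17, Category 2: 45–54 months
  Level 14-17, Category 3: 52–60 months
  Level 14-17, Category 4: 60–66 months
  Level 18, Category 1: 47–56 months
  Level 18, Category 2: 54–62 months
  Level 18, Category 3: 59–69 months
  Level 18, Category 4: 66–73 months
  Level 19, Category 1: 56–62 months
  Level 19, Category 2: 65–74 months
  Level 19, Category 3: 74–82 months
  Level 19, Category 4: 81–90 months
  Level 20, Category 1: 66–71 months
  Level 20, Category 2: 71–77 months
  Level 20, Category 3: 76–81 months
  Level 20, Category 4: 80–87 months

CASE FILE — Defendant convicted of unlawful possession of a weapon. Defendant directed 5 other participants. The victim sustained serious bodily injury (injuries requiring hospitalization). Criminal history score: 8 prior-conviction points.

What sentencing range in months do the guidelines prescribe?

Base offense level for unlawful possession of a weapon: 8.
S1 does not apply.
S2 does not apply.
S3 applies (level before this adjustment is 8 < 11, so +2): 8 + 2 = 10.
S4 does not apply.
S6 applies: 10 + 4 = 14.
Final offense level: 14.
Criminal history: 8 prior points → Category 3 (6-13).
Level 14 falls in the 14-17 band.
Grid: Level 14-17 × Category 3 = 52-60 months.

52-60 months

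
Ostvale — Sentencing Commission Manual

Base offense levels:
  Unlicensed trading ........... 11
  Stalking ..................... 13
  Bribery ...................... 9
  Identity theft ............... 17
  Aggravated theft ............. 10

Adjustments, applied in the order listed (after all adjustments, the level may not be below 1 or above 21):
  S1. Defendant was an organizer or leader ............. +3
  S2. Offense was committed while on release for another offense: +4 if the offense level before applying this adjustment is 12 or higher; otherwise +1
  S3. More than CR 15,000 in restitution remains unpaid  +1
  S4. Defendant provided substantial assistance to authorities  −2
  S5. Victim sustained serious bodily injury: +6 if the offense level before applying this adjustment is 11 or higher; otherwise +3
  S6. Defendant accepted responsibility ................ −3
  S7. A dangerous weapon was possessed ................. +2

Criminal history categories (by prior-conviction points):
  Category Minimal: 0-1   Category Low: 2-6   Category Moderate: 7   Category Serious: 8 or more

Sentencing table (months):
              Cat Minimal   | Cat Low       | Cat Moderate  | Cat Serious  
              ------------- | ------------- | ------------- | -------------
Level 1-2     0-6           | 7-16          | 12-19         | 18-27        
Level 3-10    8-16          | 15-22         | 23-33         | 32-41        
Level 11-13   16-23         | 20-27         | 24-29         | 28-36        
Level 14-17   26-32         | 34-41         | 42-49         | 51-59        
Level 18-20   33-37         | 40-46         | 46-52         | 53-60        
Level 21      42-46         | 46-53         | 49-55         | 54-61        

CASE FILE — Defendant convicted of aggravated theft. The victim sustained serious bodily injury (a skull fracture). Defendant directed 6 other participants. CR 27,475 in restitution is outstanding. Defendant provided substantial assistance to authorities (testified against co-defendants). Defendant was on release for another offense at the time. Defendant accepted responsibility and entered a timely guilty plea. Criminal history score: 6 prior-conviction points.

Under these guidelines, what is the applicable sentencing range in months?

40-46 months

Base offense level for aggravated theft: 10.
S1 applies: 10 + 3 = 13.
S2 applies (level before this adjustment is 13 ≥ 12, so +4): 13 + 4 = 17.
S3 applies: 17 + 1 = 18.
S4 applies: 18 − 2 = 16.
S5 applies (level before this adjustment is 16 ≥ 11, so +6): 16 + 6 = 22.
S6 applies: 22 − 3 = 19.
S7 does not apply.
Final offense level: 19.
Criminal history: 6 prior points → Category Low (2-6).
Level 19 falls in the 18-20 band.
Grid: Level 18-20 × Category Low = 40-46 months.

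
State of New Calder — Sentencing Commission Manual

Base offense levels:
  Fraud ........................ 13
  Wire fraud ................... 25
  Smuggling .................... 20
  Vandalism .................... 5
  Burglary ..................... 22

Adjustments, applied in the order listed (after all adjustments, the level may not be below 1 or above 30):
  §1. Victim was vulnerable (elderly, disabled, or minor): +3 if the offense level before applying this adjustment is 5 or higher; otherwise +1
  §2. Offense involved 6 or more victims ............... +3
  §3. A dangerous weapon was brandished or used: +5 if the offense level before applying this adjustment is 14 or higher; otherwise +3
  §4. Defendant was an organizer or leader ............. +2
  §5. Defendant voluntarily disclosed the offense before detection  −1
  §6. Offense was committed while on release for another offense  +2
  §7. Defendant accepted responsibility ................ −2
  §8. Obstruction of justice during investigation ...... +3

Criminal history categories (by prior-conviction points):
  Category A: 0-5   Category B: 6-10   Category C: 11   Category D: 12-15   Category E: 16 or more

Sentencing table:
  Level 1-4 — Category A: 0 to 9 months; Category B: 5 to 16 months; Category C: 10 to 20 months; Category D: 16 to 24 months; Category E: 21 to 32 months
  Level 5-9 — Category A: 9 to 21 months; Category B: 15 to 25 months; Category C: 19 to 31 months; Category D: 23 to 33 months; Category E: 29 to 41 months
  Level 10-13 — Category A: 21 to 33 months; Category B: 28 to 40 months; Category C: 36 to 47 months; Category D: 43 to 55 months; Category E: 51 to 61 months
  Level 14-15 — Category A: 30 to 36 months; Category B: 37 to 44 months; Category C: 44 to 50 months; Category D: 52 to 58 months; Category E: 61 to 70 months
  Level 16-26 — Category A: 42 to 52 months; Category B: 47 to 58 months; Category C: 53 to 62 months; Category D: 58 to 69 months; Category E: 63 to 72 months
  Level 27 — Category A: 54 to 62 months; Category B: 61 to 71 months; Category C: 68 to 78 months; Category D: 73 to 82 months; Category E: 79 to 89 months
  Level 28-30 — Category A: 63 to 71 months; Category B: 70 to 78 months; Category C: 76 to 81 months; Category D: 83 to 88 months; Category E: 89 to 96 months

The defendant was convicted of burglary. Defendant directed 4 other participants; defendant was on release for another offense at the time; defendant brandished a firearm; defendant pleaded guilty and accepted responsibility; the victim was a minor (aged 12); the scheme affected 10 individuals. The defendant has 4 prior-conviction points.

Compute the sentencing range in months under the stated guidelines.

Base offense level for burglary: 22.
§1 applies (level before this adjustment is 22 ≥ 5, so +3): 22 + 3 = 25.
§2 applies: 25 + 3 = 28.
§3 applies (level before this adjustment is 28 ≥ 14, so +5): 28 + 5 = 33.
§4 applies: 33 + 2 = 35.
§6 applies: 35 + 2 = 37.
§7 applies: 37 − 2 = 35.
§8 does not apply.
Level 35 exceeds the maximum of 30; capped at 30.
Final offense level: 30.
Criminal history: 4 prior points → Category A (0-5).
Level 30 falls in the 28-30 band.
Grid: Level 28-30 × Category A = 63-71 months.

63-71 months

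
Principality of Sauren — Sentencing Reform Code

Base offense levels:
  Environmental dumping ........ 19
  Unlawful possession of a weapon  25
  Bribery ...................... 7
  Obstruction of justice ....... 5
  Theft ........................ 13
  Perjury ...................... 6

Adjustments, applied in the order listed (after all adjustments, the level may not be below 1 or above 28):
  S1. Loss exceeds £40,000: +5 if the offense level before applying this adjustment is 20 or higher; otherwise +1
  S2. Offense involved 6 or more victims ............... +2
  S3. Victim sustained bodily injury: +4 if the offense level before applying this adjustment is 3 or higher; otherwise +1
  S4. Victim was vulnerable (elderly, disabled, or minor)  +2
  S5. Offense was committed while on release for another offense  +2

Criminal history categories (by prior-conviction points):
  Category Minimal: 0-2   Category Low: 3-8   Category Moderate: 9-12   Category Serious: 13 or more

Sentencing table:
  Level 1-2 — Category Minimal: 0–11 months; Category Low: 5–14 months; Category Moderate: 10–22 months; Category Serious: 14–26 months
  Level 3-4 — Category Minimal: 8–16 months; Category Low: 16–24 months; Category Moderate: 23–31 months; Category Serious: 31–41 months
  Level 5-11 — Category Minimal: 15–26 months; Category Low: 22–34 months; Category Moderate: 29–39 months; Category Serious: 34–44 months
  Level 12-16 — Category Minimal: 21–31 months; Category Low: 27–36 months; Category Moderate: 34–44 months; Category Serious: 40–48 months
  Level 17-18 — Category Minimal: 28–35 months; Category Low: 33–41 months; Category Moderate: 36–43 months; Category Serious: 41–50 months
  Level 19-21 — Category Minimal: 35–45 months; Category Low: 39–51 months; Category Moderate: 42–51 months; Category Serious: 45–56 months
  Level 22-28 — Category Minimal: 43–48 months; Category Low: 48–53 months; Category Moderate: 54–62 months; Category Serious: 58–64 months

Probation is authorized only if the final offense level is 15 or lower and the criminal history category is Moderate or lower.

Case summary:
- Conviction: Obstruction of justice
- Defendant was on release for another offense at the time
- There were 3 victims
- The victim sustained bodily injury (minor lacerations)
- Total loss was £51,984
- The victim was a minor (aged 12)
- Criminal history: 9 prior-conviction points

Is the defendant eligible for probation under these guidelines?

Base offense level for obstruction of justice: 5.
S1 applies (level before this adjustment is 5 < 20, so +1): 5 + 1 = 6.
S3 applies (level before this adjustment is 6 ≥ 3, so +4): 6 + 4 = 10.
S4 applies: 10 + 2 = 12.
S5 applies: 12 + 2 = 14.
Final offense level: 14.
Criminal history: 9 prior points → Category Moderate (9-12).
Level 14 falls in the 12-16 band.
Grid: Level 12-16 × Category Moderate = 34-44 months.
Probation check: level 14 ≤ 15 and category Moderate ≤ Moderate → eligible.

Yes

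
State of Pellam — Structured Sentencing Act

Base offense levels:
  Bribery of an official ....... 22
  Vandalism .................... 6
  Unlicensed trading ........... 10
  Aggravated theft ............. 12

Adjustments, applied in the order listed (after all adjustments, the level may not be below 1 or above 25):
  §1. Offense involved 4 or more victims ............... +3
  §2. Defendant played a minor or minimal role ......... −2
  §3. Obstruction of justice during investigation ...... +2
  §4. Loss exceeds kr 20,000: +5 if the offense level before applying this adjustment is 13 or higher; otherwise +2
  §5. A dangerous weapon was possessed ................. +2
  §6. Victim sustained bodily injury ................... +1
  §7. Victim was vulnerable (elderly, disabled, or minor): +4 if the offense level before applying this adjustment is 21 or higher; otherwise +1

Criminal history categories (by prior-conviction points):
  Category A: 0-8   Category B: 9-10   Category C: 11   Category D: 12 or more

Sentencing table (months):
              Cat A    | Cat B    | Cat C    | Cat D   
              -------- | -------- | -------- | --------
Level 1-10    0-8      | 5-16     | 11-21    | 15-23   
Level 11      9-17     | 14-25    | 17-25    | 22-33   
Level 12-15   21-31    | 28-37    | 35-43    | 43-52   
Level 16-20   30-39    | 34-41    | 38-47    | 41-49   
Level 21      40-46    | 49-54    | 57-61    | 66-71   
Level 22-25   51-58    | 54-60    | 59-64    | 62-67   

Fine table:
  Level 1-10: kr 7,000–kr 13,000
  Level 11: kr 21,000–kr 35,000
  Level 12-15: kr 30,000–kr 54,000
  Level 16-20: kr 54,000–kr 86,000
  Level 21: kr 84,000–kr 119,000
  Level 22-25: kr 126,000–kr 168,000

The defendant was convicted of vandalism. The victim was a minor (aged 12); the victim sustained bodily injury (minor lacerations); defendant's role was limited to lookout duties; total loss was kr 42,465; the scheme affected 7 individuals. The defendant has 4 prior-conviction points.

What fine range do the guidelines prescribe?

Base offense level for vandalism: 6.
§1 applies: 6 + 3 = 9.
§2 applies: 9 − 2 = 7.
§3 does not apply.
§4 applies (level before this adjustment is 7 < 13, so +2): 7 + 2 = 9.
§6 applies: 9 + 1 = 10.
§7 applies (level before this adjustment is 10 < 21, so +1): 10 + 1 = 11.
Final offense level: 11.
Level 11 falls in the 11 band.
Fine table: Level 11 → kr 21,000–kr 35,000.

kr 21,000–kr 35,000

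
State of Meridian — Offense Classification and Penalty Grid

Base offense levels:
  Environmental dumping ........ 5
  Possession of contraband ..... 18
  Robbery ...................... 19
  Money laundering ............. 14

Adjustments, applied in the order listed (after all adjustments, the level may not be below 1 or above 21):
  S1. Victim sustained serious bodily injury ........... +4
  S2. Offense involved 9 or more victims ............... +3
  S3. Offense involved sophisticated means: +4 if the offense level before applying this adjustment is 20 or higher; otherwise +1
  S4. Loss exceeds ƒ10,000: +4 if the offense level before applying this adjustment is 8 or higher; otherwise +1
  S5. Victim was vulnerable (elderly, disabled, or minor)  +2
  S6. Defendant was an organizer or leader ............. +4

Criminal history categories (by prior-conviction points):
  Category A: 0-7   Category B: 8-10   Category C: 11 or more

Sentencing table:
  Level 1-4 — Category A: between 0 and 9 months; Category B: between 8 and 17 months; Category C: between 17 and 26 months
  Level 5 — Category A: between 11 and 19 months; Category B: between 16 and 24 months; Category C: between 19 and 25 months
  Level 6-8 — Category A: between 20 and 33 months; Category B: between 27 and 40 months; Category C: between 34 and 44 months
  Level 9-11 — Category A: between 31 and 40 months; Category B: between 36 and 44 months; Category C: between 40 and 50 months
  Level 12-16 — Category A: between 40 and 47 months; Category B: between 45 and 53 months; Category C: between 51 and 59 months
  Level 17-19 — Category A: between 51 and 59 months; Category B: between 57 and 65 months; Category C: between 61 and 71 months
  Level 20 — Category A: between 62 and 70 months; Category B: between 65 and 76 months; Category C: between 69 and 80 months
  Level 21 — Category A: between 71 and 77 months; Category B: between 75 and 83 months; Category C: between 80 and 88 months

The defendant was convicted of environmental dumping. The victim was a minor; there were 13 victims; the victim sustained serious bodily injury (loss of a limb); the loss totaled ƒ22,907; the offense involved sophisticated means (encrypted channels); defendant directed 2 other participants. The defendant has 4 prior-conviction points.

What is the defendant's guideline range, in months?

71-77 months

Base offense level for environmental dumping: 5.
S1 applies: 5 + 4 = 9.
S2 applies: 9 + 3 = 12.
S3 applies (level before this adjustment is 12 < 20, so +1): 12 + 1 = 13.
S4 applies (level before this adjustment is 13 ≥ 8, so +4): 13 + 4 = 17.
S5 applies: 17 + 2 = 19.
S6 applies: 19 + 4 = 23.
Level 23 exceeds the maximum of 21; capped at 21.
Final offense level: 21.
Criminal history: 4 prior points → Category A (0-7).
Level 21 falls in the 21 band.
Grid: Level 21 × Category A = 71-77 months.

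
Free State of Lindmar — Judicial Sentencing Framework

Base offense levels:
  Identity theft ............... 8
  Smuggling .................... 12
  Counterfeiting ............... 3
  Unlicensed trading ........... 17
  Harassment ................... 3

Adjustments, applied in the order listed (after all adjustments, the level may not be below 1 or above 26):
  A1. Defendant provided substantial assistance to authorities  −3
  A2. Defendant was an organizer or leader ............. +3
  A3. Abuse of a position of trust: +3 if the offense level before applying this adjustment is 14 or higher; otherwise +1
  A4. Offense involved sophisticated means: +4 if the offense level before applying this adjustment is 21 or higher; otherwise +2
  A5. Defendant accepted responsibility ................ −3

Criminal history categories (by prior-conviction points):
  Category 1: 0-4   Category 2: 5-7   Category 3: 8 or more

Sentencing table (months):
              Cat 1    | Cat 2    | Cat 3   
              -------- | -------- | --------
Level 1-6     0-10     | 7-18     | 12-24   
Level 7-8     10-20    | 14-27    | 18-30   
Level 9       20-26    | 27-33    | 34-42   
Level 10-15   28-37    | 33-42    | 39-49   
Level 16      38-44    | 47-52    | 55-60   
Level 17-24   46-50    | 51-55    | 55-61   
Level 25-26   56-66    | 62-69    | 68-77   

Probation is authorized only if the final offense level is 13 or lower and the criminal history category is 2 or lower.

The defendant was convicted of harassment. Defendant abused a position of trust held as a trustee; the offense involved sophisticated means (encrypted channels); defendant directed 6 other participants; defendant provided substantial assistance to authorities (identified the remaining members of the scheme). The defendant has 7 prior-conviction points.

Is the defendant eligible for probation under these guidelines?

Yes

Base offense level for harassment: 3.
A1 applies: 3 − 3 = 0.
A2 applies: 0 + 3 = 3.
A3 applies (level before this adjustment is 3 < 14, so +1): 3 + 1 = 4.
A4 applies (level before this adjustment is 4 < 21, so +2): 4 + 2 = 6.
Final offense level: 6.
Criminal history: 7 prior points → Category 2 (5-7).
Level 6 falls in the 1-6 band.
Grid: Level 1-6 × Category 2 = 7-18 months.
Probation check: level 6 ≤ 13 and category 2 ≤ 2 → eligible.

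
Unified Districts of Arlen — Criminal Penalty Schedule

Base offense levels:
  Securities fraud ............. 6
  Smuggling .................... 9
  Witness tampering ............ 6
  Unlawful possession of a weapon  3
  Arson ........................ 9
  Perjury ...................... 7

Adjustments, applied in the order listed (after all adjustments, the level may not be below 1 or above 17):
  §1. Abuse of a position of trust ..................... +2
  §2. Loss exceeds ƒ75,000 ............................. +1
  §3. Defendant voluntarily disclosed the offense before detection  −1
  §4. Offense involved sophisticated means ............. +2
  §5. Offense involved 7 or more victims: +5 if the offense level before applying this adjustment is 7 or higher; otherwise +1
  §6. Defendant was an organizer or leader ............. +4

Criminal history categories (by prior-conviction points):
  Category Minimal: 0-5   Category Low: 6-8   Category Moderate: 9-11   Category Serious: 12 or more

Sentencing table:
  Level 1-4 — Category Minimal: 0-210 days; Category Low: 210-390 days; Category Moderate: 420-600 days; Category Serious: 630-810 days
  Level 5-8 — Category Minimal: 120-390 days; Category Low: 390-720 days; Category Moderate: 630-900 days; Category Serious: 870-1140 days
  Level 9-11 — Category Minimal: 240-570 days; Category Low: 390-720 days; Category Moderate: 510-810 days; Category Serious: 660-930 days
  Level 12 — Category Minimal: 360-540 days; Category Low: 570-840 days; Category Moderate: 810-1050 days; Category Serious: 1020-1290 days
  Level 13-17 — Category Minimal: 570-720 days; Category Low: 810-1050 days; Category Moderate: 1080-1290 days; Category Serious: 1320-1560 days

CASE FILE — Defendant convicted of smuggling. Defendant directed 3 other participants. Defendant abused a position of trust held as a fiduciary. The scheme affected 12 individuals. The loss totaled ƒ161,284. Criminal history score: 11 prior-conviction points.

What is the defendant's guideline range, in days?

Base offense level for smuggling: 9.
§1 applies: 9 + 2 = 11.
§2 applies: 11 + 1 = 12.
§3 does not apply.
§5 applies (level before this adjustment is 12 ≥ 7, so +5): 12 + 5 = 17.
§6 applies: 17 + 4 = 21.
Level 21 exceeds the maximum of 17; capped at 17.
Final offense level: 17.
Criminal history: 11 prior points → Category Moderate (9-11).
Level 17 falls in the 13-17 band.
Grid: Level 13-17 × Category Moderate = 1080-1290 days.

1080-1290 days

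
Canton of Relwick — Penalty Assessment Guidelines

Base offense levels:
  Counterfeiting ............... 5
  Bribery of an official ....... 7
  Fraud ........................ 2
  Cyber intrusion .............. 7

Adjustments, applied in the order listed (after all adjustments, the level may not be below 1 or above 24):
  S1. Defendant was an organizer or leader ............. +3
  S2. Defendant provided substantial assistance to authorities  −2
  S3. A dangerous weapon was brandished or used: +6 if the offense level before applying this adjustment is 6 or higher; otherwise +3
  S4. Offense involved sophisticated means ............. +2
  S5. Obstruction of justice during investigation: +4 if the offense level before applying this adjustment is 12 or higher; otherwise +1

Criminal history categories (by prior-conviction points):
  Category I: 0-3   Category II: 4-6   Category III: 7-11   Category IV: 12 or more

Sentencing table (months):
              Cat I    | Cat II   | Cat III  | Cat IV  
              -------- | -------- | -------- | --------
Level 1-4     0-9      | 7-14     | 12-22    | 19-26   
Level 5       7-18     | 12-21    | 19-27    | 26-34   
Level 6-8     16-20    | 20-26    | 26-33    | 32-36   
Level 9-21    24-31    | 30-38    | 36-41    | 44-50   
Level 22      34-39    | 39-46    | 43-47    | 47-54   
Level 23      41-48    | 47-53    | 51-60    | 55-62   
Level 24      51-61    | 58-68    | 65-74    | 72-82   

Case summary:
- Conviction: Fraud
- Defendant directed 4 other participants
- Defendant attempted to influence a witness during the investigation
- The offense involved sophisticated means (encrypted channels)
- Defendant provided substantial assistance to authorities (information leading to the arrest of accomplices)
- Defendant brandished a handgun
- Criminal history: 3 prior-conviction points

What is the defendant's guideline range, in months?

24-31 months

Base offense level for fraud: 2.
S1 applies: 2 + 3 = 5.
S2 applies: 5 − 2 = 3.
S3 applies (level before this adjustment is 3 < 6, so +3): 3 + 3 = 6.
S4 applies: 6 + 2 = 8.
S5 applies (level before this adjustment is 8 < 12, so +1): 8 + 1 = 9.
Final offense level: 9.
Criminal history: 3 prior points → Category I (0-3).
Level 9 falls in the 9-21 band.
Grid: Level 9-21 × Category I = 24-31 months.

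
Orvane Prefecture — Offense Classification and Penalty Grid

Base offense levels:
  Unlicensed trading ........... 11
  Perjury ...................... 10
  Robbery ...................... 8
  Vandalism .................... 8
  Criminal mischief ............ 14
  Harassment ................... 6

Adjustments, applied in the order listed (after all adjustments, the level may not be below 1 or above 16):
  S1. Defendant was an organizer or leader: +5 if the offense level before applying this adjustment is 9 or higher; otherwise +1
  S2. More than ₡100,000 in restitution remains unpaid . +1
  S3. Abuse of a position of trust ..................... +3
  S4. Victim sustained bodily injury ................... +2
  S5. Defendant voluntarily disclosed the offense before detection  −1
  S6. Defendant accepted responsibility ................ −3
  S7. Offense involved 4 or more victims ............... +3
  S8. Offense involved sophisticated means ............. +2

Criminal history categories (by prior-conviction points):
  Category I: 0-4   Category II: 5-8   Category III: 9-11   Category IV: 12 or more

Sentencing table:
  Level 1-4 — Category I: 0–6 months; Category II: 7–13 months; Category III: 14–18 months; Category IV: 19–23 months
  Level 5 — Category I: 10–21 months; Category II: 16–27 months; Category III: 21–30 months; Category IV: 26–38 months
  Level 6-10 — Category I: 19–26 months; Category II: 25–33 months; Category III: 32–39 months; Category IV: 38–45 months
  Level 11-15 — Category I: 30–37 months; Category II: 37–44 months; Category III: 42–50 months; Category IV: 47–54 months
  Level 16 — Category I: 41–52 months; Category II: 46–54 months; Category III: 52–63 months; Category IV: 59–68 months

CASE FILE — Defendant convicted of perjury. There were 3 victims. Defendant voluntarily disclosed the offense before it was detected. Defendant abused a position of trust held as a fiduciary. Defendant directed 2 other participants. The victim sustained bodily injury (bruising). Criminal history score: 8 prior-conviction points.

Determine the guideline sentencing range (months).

46-54 months

Base offense level for perjury: 10.
S1 applies (level before this adjustment is 10 ≥ 9, so +5): 10 + 5 = 15.
S2 does not apply.
S3 applies: 15 + 3 = 18.
S4 applies: 18 + 2 = 20.
S5 applies: 20 − 1 = 19.
S7 does not apply.
S8 does not apply.
Level 19 exceeds the maximum of 16; capped at 16.
Final offense level: 16.
Criminal history: 8 prior points → Category II (5-8).
Level 16 falls in the 16 band.
Grid: Level 16 × Category II = 46-54 months.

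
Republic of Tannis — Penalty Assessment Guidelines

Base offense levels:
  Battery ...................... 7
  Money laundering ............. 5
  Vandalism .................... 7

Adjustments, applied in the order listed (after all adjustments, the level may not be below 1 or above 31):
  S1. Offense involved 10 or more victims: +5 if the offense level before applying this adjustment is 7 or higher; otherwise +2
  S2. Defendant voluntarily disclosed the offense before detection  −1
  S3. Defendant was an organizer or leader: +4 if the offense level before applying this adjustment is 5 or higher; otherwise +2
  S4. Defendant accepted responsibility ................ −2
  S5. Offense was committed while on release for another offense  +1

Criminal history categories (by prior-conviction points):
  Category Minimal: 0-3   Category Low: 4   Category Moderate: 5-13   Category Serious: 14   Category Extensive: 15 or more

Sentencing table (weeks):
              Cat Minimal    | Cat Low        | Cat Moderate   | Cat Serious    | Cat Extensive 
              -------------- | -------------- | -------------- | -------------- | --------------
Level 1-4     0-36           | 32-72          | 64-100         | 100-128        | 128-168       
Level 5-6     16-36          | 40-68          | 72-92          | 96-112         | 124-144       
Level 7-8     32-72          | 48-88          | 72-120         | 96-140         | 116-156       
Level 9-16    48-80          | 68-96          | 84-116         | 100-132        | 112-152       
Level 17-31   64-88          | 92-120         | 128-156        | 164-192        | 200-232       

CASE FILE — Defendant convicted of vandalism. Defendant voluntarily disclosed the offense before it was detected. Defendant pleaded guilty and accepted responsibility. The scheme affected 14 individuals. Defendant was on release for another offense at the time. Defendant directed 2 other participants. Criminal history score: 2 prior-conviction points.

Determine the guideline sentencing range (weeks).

Base offense level for vandalism: 7.
S1 applies (level before this adjustment is 7 ≥ 7, so +5): 7 + 5 = 12.
S2 applies: 12 − 1 = 11.
S3 applies (level before this adjustment is 11 ≥ 5, so +4): 11 + 4 = 15.
S4 applies: 15 − 2 = 13.
S5 applies: 13 + 1 = 14.
Final offense level: 14.
Criminal history: 2 prior points → Category Minimal (0-3).
Level 14 falls in the 9-16 band.
Grid: Level 9-16 × Category Minimal = 48-80 weeks.

48-80 weeks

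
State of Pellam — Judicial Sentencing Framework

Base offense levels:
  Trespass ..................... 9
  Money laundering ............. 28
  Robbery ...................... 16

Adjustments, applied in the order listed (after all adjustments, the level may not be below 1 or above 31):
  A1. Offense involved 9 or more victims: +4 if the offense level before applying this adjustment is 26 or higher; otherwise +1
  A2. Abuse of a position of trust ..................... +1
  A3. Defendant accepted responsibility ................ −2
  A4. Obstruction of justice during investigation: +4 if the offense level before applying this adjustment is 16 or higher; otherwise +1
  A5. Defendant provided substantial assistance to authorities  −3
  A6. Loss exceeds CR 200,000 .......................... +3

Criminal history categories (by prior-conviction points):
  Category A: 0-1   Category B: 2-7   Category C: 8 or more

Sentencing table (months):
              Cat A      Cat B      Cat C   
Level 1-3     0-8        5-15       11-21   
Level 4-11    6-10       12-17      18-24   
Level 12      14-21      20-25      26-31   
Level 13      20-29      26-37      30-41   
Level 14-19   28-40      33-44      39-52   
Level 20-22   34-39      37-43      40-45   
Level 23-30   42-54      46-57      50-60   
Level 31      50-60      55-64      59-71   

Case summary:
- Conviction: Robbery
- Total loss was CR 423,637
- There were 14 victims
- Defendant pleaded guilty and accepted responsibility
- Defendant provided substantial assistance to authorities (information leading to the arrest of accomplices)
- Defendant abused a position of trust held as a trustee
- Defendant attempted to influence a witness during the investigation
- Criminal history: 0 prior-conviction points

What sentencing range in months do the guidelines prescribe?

34-39 months

Base offense level for robbery: 16.
A1 applies (level before this adjustment is 16 < 26, so +1): 16 + 1 = 17.
A2 applies: 17 + 1 = 18.
A3 applies: 18 − 2 = 16.
A4 applies (level before this adjustment is 16 ≥ 16, so +4): 16 + 4 = 20.
A5 applies: 20 − 3 = 17.
A6 applies: 17 + 3 = 20.
Final offense level: 20.
Criminal history: 0 prior points → Category A (0-1).
Level 20 falls in the 20-22 band.
Grid: Level 20-22 × Category A = 34-39 months.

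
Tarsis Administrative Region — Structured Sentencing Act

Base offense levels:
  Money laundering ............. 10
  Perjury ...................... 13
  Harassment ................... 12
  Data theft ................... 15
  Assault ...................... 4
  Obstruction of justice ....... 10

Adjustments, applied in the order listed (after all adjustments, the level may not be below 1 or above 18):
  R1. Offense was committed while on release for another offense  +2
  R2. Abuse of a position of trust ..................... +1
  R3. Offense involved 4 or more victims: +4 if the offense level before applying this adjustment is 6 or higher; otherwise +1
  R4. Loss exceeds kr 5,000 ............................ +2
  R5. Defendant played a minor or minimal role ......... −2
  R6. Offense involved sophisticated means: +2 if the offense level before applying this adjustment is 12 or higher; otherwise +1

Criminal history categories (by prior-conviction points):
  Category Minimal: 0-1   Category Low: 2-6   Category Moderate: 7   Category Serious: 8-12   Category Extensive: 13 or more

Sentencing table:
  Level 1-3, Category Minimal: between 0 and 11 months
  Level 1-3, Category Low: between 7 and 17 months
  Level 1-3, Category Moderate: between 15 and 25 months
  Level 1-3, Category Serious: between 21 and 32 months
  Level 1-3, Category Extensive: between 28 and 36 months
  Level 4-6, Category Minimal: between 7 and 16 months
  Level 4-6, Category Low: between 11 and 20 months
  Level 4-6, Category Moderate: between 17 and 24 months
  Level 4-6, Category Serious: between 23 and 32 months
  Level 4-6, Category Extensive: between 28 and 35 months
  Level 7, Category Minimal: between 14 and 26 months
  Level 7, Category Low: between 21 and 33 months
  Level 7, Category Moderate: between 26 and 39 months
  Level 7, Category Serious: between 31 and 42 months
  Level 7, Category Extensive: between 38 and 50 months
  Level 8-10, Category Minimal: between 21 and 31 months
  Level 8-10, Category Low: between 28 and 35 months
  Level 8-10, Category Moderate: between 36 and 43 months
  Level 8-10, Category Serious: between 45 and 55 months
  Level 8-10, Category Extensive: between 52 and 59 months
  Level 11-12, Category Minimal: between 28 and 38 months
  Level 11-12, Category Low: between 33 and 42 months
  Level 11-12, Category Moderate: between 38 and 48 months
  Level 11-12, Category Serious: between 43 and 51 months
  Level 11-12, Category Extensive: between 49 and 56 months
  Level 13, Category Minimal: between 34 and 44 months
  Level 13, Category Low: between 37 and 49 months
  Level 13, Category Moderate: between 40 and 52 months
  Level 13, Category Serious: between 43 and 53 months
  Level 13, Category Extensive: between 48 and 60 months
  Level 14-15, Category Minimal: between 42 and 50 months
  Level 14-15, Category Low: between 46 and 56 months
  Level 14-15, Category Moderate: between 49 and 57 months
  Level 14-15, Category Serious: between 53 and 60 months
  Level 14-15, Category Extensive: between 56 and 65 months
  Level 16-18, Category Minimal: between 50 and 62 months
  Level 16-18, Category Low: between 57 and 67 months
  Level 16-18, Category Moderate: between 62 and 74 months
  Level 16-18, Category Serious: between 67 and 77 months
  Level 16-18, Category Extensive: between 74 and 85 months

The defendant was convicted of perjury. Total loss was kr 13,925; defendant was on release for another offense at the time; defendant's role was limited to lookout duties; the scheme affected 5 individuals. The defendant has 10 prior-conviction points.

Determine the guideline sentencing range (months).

67-77 months

Base offense level for perjury: 13.
R1 applies: 13 + 2 = 15.
R3 applies (level before this adjustment is 15 ≥ 6, so +4): 15 + 4 = 19.
R4 applies: 19 + 2 = 21.
R5 applies: 21 − 2 = 19.
R6 does not apply.
Level 19 exceeds the maximum of 18; capped at 18.
Final offense level: 18.
Criminal history: 10 prior points → Category Serious (8-12).
Level 18 falls in the 16-18 band.
Grid: Level 16-18 × Category Serious = 67-77 months.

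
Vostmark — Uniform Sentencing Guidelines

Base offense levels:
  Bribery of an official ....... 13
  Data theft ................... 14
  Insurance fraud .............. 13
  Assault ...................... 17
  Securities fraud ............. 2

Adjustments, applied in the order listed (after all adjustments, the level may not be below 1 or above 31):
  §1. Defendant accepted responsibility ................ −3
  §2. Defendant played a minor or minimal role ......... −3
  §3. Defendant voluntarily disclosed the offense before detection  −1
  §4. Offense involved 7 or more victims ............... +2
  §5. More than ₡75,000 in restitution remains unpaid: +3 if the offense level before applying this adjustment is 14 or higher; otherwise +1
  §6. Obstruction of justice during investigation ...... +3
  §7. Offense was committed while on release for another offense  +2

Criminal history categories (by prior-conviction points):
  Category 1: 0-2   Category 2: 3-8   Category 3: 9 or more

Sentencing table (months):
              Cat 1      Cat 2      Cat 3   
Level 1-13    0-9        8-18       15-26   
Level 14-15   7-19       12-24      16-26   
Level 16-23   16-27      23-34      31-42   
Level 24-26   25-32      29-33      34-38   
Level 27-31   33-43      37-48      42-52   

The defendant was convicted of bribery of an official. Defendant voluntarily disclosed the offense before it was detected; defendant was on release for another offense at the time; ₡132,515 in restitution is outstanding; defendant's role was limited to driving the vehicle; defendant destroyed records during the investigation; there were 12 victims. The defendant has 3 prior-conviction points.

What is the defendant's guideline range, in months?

23-34 months

Base offense level for bribery of an official: 13.
§1 does not apply.
§2 applies: 13 − 3 = 10.
§3 applies: 10 − 1 = 9.
§4 applies: 9 + 2 = 11.
§5 applies (level before this adjustment is 11 < 14, so +1): 11 + 1 = 12.
§6 applies: 12 + 3 = 15.
§7 applies: 15 + 2 = 17.
Final offense level: 17.
Criminal history: 3 prior points → Category 2 (3-8).
Level 17 falls in the 16-23 band.
Grid: Level 16-23 × Category 2 = 23-34 months.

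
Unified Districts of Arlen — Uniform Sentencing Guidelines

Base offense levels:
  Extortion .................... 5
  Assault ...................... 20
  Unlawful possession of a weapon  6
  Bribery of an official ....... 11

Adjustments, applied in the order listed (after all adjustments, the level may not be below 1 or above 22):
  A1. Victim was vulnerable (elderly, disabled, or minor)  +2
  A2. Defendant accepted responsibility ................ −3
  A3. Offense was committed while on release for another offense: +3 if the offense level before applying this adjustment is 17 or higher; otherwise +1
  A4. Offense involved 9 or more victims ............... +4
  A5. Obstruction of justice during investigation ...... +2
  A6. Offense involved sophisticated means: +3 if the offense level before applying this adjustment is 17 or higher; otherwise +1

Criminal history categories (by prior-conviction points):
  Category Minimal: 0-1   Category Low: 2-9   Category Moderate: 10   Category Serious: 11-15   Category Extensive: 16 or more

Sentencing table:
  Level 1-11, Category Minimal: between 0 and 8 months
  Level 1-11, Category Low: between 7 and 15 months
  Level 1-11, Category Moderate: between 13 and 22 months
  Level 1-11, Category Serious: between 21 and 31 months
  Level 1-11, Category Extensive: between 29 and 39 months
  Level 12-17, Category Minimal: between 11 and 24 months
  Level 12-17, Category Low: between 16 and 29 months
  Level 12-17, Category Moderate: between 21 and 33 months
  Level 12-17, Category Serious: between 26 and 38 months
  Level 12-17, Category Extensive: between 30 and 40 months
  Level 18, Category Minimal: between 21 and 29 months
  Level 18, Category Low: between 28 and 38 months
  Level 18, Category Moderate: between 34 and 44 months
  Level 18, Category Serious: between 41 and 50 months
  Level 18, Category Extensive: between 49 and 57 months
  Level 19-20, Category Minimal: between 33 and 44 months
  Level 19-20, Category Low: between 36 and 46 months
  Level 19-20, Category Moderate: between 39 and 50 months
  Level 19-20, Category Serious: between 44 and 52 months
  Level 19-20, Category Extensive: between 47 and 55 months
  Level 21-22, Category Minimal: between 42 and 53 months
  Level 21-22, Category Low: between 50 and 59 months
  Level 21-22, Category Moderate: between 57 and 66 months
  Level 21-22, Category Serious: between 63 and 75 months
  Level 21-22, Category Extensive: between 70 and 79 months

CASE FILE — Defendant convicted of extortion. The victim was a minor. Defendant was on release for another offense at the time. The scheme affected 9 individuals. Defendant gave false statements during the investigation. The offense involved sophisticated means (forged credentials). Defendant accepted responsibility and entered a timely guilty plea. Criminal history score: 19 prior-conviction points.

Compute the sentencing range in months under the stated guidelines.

Base offense level for extortion: 5.
A1 applies: 5 + 2 = 7.
A2 applies: 7 − 3 = 4.
A3 applies (level before this adjustment is 4 < 17, so +1): 4 + 1 = 5.
A4 applies: 5 + 4 = 9.
A5 applies: 9 + 2 = 11.
A6 applies (level before this adjustment is 11 < 17, so +1): 11 + 1 = 12.
Final offense level: 12.
Criminal history: 19 prior points → Category Extensive (16+).
Level 12 falls in the 12-17 band.
Grid: Level 12-17 × Category Extensive = 30-40 months.

30-40 months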